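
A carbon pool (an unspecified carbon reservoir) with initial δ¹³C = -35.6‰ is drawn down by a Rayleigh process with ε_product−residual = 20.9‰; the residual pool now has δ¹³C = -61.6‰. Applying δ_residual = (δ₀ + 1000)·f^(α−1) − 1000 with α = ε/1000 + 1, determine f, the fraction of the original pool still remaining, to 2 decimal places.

α − 1 = ε/1000 = 0.0209
(δ_res + 1000)/(δ₀ + 1000) = (-61.6 + 1000)/(-35.6 + 1000) = 938.4/964.4 = 0.973040
f = 0.973040^(1/0.0209) = exp(ln(0.973040)/0.0209) = exp(-0.02733/0.0209)
f = exp(-1.3076) = 0.2705

0.27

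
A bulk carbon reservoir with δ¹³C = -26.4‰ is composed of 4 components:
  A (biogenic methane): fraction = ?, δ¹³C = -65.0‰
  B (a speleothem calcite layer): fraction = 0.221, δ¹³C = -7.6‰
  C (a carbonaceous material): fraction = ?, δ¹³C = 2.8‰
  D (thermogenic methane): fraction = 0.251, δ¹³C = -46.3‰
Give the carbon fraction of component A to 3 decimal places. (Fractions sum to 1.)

Let f_A and f_C be the unknown fractions; fractions sum to 1 so f_A + f_C = 0.528.
Mass balance: Σ fᵢ·δᵢ = δ_bulk ⇒ f_A·(-65.0) + f_C·(2.8) = -26.4 − (-13.301) = -13.099
Substitute f_C = 0.528 − f_A:
f_A·(-65.0 − 2.8) = -13.099 − 0.528×(2.8) = -14.577
f_A = -14.577 / -67.8 = 0.2150

0.215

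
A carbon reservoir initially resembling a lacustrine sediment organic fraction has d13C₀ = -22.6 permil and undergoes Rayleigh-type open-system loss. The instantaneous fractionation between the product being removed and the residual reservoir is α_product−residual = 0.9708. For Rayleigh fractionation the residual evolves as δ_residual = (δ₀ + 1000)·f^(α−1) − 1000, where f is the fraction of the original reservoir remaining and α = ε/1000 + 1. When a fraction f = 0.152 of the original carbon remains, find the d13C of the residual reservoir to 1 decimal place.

Rayleigh residual: δ_res = (δ₀ + 1000)·f^(α−1) − 1000
α − 1 = -0.02920
f^(α−1) = 0.152^(-0.02920) = 1.056550
δ_res = (-22.6 + 1000) × 1.056550 − 1000 = 1032.672 − 1000 = 32.67 permil

32.7 permil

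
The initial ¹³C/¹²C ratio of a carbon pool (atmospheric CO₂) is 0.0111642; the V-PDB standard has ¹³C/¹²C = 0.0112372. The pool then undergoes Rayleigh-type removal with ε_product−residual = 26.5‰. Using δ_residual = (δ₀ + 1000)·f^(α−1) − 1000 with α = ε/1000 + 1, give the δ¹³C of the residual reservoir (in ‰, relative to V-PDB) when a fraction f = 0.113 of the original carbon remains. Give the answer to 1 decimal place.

δ₀ = (0.0111642/0.0112372 − 1)×1000 = (0.993504 − 1)×1000 = -6.496‰
α − 1 = ε/1000 = 0.0265
f^(α−1) = 0.113^(0.0265) = 0.943858
δ_res = (-6.496 + 1000) × 0.943858 − 1000 = 937.726 − 1000 = -62.27‰

-62.3‰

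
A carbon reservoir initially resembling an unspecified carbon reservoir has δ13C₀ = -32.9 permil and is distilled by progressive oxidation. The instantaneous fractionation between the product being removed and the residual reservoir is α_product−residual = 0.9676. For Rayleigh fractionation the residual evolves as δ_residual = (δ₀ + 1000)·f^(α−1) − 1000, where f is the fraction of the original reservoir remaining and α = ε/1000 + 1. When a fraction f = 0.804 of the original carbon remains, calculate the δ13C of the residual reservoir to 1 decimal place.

Rayleigh residual: δ_res = (δ₀ + 1000)·f^(α−1) − 1000
α − 1 = -0.03240
f^(α−1) = 0.804^(-0.03240) = 1.007093
δ_res = (-32.9 + 1000) × 1.007093 − 1000 = 973.960 − 1000 = -26.04 permil

-26.0 permil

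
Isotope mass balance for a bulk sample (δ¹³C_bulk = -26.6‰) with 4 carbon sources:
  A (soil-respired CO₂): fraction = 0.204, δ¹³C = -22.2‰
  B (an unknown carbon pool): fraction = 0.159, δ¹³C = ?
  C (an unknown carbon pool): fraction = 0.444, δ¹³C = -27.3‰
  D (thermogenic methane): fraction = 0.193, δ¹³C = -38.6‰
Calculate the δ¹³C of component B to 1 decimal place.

-15.7‰

Isotope mass balance: δ_bulk = Σ fᵢ·δᵢ.
-26.6 = 0.204×(-22.2) + 0.159×δ_B + 0.444×(-27.3) + 0.193×(-38.6)
0.159·δ_B = -26.6 − (-24.100) = -2.500
δ_B = -2.500 / 0.159 = -15.72‰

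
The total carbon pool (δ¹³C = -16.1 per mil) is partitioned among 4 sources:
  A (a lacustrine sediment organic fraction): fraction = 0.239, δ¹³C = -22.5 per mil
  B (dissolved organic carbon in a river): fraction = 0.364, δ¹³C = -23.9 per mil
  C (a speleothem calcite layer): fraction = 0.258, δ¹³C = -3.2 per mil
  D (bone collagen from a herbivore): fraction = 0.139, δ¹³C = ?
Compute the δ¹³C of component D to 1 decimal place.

-8.6 per mil

Isotope mass balance: δ_bulk = Σ fᵢ·δᵢ.
-16.1 = 0.239×(-22.5) + 0.364×(-23.9) + 0.258×(-3.2) + 0.139×δ_D
0.139·δ_D = -16.1 − (-14.903) = -1.197
δ_D = -1.197 / 0.139 = -8.61 per mil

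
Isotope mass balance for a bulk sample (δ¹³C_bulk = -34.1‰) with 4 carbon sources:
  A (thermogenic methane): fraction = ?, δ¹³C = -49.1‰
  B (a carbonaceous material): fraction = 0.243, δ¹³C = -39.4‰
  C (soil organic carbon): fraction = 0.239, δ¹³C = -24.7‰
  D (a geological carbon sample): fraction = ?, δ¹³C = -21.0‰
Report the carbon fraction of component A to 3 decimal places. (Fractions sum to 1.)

Let f_A and f_D be the unknown fractions; fractions sum to 1 so f_A + f_D = 0.518.
Mass balance: Σ fᵢ·δᵢ = δ_bulk ⇒ f_A·(-49.1) + f_D·(-21.0) = -34.1 − (-15.477) = -18.623
Substitute f_D = 0.518 − f_A:
f_A·(-49.1 − -21.0) = -18.623 − 0.518×(-21.0) = -7.745
f_A = -7.745 / -28.1 = 0.2756

0.276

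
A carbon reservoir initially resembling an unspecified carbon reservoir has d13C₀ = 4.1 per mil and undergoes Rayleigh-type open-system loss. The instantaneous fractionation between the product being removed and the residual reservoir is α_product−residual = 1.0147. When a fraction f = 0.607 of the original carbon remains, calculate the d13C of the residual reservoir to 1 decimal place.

Rayleigh residual: δ_res = (δ₀ + 1000)·f^(α−1) − 1000
α − 1 = 0.01470
f^(α−1) = 0.607^(0.01470) = 0.992688
δ_res = (4.1 + 1000) × 0.992688 − 1000 = 996.758 − 1000 = -3.24 per mil

-3.2 per mil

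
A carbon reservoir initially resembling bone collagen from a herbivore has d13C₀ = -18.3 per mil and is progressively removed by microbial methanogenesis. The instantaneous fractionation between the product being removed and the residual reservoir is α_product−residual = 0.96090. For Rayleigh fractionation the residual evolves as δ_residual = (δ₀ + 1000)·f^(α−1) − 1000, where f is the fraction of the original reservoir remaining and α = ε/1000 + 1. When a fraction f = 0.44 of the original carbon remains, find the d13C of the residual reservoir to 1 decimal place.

Rayleigh residual: δ_res = (δ₀ + 1000)·f^(α−1) − 1000
α − 1 = -0.03910
f^(α−1) = 0.44^(-0.03910) = 1.032621
δ_res = (-18.3 + 1000) × 1.032621 − 1000 = 1013.724 − 1000 = 13.72 per mil

13.7 per mil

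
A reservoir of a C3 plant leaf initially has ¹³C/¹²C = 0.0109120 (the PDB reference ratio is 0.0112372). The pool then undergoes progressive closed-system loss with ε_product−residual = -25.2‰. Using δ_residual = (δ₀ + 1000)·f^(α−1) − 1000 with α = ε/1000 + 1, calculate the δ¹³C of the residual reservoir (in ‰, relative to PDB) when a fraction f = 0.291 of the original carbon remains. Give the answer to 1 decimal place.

1.7‰

δ₀ = (0.0109120/0.0112372 − 1)×1000 = (0.971060 − 1)×1000 = -28.940‰
α − 1 = ε/1000 = -0.0252
f^(α−1) = 0.291^(-0.0252) = 1.031597
δ_res = (-28.940 + 1000) × 1.031597 − 1000 = 1001.743 − 1000 = 1.74‰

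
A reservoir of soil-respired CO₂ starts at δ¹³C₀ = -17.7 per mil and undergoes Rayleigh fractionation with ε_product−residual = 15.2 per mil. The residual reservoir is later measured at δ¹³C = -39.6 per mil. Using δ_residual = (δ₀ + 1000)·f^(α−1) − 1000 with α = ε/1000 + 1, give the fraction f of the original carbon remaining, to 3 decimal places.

0.227

α − 1 = ε/1000 = 0.0152
(δ_res + 1000)/(δ₀ + 1000) = (-39.6 + 1000)/(-17.7 + 1000) = 960.4/982.3 = 0.977705
f = 0.977705^(1/0.0152) = exp(ln(0.977705)/0.0152) = exp(-0.02255/0.0152)
f = exp(-1.4833) = 0.2269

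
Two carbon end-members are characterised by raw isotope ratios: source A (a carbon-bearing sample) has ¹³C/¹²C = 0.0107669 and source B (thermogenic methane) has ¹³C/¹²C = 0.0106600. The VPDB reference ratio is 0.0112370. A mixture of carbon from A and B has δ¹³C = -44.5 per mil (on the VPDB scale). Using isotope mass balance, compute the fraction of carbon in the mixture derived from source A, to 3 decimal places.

δ_A = (0.0107669/0.0112370 − 1)×1000 = (0.958165 − 1)×1000 = -41.835 per mil
δ_B = (0.0106600/0.0112370 − 1)×1000 = (0.948652 − 1)×1000 = -51.348 per mil
f_A = (δ_mix − δ_B)/(δ_A − δ_B) = (-44.5 − (-51.348))/(-41.835 − (-51.348))
f_A = 6.848 / 9.513 = 0.7199

0.720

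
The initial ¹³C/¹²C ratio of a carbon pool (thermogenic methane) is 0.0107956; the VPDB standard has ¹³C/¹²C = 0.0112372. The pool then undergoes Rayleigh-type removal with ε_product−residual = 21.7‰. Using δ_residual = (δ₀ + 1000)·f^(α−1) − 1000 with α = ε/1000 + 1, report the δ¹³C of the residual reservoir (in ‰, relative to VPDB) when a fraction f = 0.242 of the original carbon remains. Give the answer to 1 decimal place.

δ₀ = (0.0107956/0.0112372 − 1)×1000 = (0.960702 − 1)×1000 = -39.298‰
α − 1 = ε/1000 = 0.0217
f^(α−1) = 0.242^(0.0217) = 0.969681
δ_res = (-39.298 + 1000) × 0.969681 − 1000 = 931.574 − 1000 = -68.43‰

-68.4‰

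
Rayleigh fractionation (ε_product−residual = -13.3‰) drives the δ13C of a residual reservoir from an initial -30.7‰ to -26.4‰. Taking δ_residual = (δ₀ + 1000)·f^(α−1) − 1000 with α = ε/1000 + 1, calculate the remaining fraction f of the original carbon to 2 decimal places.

α − 1 = ε/1000 = -0.0133
(δ_res + 1000)/(δ₀ + 1000) = (-26.4 + 1000)/(-30.7 + 1000) = 973.6/969.3 = 1.004436
f = 1.004436^(1/-0.0133) = exp(ln(1.004436)/-0.0133) = exp(0.00443/-0.0133)
f = exp(-0.3328) = 0.7169

0.72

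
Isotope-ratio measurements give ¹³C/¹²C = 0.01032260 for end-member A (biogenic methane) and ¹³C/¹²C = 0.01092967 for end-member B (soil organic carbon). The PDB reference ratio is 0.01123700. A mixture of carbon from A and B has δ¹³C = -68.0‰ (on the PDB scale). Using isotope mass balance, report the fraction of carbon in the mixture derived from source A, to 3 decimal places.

δ_A = (0.01032260/0.01123700 − 1)×1000 = (0.918626 − 1)×1000 = -81.374‰
δ_B = (0.01092967/0.01123700 − 1)×1000 = (0.972650 − 1)×1000 = -27.350‰
f_A = (δ_mix − δ_B)/(δ_A − δ_B) = (-68.0 − (-27.350))/(-81.374 − (-27.350))
f_A = -40.650 / -54.024 = 0.7524

0.752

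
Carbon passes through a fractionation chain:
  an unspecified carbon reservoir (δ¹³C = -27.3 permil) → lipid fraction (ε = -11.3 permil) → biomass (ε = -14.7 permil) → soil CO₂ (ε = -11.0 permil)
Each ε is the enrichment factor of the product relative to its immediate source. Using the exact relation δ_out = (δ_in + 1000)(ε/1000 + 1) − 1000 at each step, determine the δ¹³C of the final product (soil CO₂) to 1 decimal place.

-62.9 permil

step 1: δ = (-27.30 + 1000)·(-11.3/1000 + 1) − 1000 = -38.29 permil
step 2: δ = (-38.29 + 1000)·(-14.7/1000 + 1) − 1000 = -52.43 permil
step 3: δ = (-52.43 + 1000)·(-11.0/1000 + 1) − 1000 = -62.85 permil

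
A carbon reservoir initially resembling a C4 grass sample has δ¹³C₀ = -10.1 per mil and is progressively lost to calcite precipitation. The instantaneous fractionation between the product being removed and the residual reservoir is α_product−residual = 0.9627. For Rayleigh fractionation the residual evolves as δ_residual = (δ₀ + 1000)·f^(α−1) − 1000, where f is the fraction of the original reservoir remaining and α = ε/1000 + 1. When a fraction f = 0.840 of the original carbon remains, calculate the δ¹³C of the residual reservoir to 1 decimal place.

Rayleigh residual: δ_res = (δ₀ + 1000)·f^(α−1) − 1000
α − 1 = -0.03730
f^(α−1) = 0.840^(-0.03730) = 1.006525
δ_res = (-10.1 + 1000) × 1.006525 − 1000 = 996.359 − 1000 = -3.64 per mil

-3.6 per mil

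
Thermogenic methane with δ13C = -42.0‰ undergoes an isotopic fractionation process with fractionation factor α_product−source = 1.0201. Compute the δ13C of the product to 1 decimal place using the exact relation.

-22.7‰

δ_product = (δ_source + 1000)·α − 1000
δ_product = (-42.0 + 1000) × 1.0201 − 1000
δ_product = 977.256 − 1000 = -22.74‰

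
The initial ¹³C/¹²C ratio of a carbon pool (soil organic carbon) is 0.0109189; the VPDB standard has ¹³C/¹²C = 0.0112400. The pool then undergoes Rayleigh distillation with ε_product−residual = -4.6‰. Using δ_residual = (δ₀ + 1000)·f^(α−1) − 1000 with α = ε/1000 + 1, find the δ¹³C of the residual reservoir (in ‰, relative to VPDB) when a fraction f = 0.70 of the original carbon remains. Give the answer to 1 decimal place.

-27.0‰

δ₀ = (0.0109189/0.0112400 − 1)×1000 = (0.971432 − 1)×1000 = -28.568‰
α − 1 = ε/1000 = -0.0046
f^(α−1) = 0.70^(-0.0046) = 1.001642
δ_res = (-28.568 + 1000) × 1.001642 − 1000 = 973.028 − 1000 = -26.97‰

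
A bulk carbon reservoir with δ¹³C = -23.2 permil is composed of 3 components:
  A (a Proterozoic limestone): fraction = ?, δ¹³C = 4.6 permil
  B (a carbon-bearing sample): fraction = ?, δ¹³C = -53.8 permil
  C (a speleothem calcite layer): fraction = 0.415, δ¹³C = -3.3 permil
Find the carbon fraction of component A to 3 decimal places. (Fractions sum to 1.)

0.165

Let f_A and f_B be the unknown fractions; fractions sum to 1 so f_A + f_B = 0.585.
Mass balance: Σ fᵢ·δᵢ = δ_bulk ⇒ f_A·(4.6) + f_B·(-53.8) = -23.2 − (-1.369) = -21.831
Substitute f_B = 0.585 − f_A:
f_A·(4.6 − -53.8) = -21.831 − 0.585×(-53.8) = 9.642
f_A = 9.642 / 58.4 = 0.1651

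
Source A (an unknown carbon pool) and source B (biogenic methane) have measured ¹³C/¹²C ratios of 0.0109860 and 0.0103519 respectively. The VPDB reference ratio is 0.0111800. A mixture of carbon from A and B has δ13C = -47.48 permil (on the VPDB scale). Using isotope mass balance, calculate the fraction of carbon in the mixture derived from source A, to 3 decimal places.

0.469

δ_A = (0.0109860/0.0111800 − 1)×1000 = (0.982648 − 1)×1000 = -17.352 permil
δ_B = (0.0103519/0.0111800 − 1)×1000 = (0.925930 − 1)×1000 = -74.070 permil
f_A = (δ_mix − δ_B)/(δ_A − δ_B) = (-47.48 − (-74.070))/(-17.352 − (-74.070))
f_A = 26.590 / 56.717 = 0.4688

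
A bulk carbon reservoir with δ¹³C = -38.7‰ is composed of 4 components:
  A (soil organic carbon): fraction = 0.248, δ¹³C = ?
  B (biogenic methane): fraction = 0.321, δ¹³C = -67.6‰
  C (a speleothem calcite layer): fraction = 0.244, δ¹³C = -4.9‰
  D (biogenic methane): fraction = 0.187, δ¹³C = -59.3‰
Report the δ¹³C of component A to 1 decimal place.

-19.0‰

Isotope mass balance: δ_bulk = Σ fᵢ·δᵢ.
-38.7 = 0.248×δ_A + 0.321×(-67.6) + 0.244×(-4.9) + 0.187×(-59.3)
0.248·δ_A = -38.7 − (-33.984) = -4.716
δ_A = -4.716 / 0.248 = -19.01‰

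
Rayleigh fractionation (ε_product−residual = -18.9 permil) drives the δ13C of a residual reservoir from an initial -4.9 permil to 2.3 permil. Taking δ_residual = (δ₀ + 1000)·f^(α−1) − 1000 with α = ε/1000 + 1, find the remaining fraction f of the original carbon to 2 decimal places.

0.68

α − 1 = ε/1000 = -0.0189
(δ_res + 1000)/(δ₀ + 1000) = (2.3 + 1000)/(-4.9 + 1000) = 1002.3/995.1 = 1.007235
f = 1.007235^(1/-0.0189) = exp(ln(1.007235)/-0.0189) = exp(0.00721/-0.0189)
f = exp(-0.3814) = 0.6829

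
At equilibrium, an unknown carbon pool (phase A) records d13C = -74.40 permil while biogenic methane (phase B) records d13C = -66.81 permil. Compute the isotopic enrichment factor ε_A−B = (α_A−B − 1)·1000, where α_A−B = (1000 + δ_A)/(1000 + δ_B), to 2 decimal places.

-8.13 permil

α_A−B = (1000 + -74.40) / (1000 + -66.81) = 925.60 / 933.19 = 0.991867
ε_A−B = (0.991867 − 1) × 1000 = -8.133 permil
(The approximation ε ≈ δ_A − δ_B would give -7.59 permil.)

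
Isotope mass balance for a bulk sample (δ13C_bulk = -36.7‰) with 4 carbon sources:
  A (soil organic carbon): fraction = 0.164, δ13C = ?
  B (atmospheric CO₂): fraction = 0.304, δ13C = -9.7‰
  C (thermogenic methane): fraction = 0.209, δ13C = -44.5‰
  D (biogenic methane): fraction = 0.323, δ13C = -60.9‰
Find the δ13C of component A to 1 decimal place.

-29.1‰

Isotope mass balance: δ_bulk = Σ fᵢ·δᵢ.
-36.7 = 0.164×δ_A + 0.304×(-9.7) + 0.209×(-44.5) + 0.323×(-60.9)
0.164·δ_A = -36.7 − (-31.920) = -4.780
δ_A = -4.780 / 0.164 = -29.15‰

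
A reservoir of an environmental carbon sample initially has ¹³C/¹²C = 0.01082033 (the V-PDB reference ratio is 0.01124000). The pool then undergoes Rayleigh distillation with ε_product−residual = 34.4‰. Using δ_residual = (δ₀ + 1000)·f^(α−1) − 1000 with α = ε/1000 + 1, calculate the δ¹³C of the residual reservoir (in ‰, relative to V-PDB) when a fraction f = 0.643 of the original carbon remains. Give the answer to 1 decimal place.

δ₀ = (0.01082033/0.01124000 − 1)×1000 = (0.962663 − 1)×1000 = -37.337‰
α − 1 = ε/1000 = 0.0344
f^(α−1) = 0.643^(0.0344) = 0.984923
δ_res = (-37.337 + 1000) × 0.984923 − 1000 = 948.149 − 1000 = -51.85‰

-51.9‰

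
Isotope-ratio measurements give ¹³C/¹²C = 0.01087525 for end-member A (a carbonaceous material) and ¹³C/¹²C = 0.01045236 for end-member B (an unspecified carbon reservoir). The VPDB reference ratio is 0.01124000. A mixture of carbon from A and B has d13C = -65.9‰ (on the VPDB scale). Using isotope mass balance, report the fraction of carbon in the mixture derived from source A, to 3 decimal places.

0.111

δ_A = (0.01087525/0.01124000 − 1)×1000 = (0.967549 − 1)×1000 = -32.451‰
δ_B = (0.01045236/0.01124000 − 1)×1000 = (0.929925 − 1)×1000 = -70.075‰
f_A = (δ_mix − δ_B)/(δ_A − δ_B) = (-65.9 − (-70.075))/(-32.451 − (-70.075))
f_A = 4.175 / 37.624 = 0.1110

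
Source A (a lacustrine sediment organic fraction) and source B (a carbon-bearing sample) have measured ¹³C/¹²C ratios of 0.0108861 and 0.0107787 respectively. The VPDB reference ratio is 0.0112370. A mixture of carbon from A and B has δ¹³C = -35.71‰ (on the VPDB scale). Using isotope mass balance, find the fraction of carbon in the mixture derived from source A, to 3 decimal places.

δ_A = (0.0108861/0.0112370 − 1)×1000 = (0.968773 − 1)×1000 = -31.227‰
δ_B = (0.0107787/0.0112370 − 1)×1000 = (0.959215 − 1)×1000 = -40.785‰
f_A = (δ_mix − δ_B)/(δ_A − δ_B) = (-35.71 − (-40.785))/(-31.227 − (-40.785))
f_A = 5.075 / 9.558 = 0.5310

0.531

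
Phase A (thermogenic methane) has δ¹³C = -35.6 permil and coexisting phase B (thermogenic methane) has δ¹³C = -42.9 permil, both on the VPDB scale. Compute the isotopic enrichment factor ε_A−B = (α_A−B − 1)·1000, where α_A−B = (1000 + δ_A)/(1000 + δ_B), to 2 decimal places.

7.63 permil

α_A−B = (1000 + -35.6) / (1000 + -42.9) = 964.4 / 957.1 = 1.007627
ε_A−B = (1.007627 − 1) × 1000 = 7.627 permil
(The approximation ε ≈ δ_A − δ_B would give 7.3 permil.)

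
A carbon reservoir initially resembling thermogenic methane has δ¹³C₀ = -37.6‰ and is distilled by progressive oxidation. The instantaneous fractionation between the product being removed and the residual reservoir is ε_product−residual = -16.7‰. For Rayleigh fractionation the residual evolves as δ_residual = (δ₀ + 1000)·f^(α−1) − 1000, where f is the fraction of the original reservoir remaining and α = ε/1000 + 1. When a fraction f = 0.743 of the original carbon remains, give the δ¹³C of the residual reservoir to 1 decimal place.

Rayleigh residual: δ_res = (δ₀ + 1000)·f^(α−1) − 1000
α = ε/1000 + 1 = 0.98330, so α − 1 = -0.01670
f^(α−1) = 0.743^(-0.01670) = 1.004973
δ_res = (-37.6 + 1000) × 1.004973 − 1000 = 967.186 − 1000 = -32.81‰

-32.8‰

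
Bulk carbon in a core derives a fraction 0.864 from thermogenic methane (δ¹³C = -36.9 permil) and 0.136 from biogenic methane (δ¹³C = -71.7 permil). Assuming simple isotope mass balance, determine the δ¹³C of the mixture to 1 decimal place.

-41.6 permil

δ_mix = f_A·δ_A + f_B·δ_B
δ_mix = 0.864 × (-36.9) + 0.136 × (-71.7)
δ_mix = -31.88 + -9.75 = -41.63 permil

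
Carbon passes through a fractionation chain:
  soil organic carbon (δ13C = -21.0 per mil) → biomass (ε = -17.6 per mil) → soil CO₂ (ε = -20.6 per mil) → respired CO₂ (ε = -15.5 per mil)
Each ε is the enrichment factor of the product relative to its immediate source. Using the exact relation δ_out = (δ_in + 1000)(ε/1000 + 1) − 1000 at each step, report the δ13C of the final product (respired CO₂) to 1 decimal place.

step 1: δ = (-21.00 + 1000)·(-17.6/1000 + 1) − 1000 = -38.23 per mil
step 2: δ = (-38.23 + 1000)·(-20.6/1000 + 1) − 1000 = -58.04 per mil
step 3: δ = (-58.04 + 1000)·(-15.5/1000 + 1) − 1000 = -72.64 per mil

-72.6 per mil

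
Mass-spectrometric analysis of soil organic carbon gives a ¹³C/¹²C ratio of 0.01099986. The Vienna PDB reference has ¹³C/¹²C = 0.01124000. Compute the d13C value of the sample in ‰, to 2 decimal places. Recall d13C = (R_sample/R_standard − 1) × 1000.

d13C = (R_sample / R_standard − 1) × 1000
R_sample / R_standard = 0.01099986 / 0.01124000 = 0.978635
d13C = (0.978635 − 1) × 1000 = -21.365‰

-21.36‰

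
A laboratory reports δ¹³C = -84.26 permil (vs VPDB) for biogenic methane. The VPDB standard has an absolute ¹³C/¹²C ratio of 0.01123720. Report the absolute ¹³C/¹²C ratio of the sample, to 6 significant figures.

R_sample = R_standard × (δ¹³C/1000 + 1)
R_sample = 0.01123720 × (-84.26/1000 + 1) = 0.01123720 × 0.915740
R_sample = 0.0102904

0.0102904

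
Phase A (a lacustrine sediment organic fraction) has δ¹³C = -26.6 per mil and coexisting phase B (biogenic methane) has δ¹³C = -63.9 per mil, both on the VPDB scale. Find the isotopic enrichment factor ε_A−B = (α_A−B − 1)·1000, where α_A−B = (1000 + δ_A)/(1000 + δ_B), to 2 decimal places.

α_A−B = (1000 + -26.6) / (1000 + -63.9) = 973.4 / 936.1 = 1.039846
ε_A−B = (1.039846 − 1) × 1000 = 39.846 per mil
(The approximation ε ≈ δ_A − δ_B would give 37.3 per mil.)

39.85 per mil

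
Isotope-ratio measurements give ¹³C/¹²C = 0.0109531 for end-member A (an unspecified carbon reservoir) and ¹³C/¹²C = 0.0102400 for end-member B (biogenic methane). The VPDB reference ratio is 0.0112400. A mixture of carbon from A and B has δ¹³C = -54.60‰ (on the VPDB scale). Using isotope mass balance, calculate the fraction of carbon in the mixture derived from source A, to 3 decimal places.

δ_A = (0.0109531/0.0112400 − 1)×1000 = (0.974475 − 1)×1000 = -25.525‰
δ_B = (0.0102400/0.0112400 − 1)×1000 = (0.911032 − 1)×1000 = -88.968‰
f_A = (δ_mix − δ_B)/(δ_A − δ_B) = (-54.60 − (-88.968))/(-25.525 − (-88.968))
f_A = 34.368 / 63.443 = 0.5417

0.542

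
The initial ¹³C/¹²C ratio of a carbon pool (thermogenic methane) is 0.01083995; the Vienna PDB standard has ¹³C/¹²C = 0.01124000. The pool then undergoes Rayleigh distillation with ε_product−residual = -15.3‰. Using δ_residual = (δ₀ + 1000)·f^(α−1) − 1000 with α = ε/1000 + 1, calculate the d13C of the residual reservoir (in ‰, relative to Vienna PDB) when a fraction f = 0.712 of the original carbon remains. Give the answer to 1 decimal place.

-30.6‰

δ₀ = (0.01083995/0.01124000 − 1)×1000 = (0.964408 − 1)×1000 = -35.592‰
α − 1 = ε/1000 = -0.0153
f^(α−1) = 0.712^(-0.0153) = 1.005211
δ_res = (-35.592 + 1000) × 1.005211 − 1000 = 969.434 − 1000 = -30.57‰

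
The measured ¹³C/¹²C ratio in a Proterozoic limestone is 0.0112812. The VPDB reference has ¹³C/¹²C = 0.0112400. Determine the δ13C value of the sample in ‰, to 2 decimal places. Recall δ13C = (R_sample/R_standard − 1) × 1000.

δ13C = (R_sample / R_standard − 1) × 1000
R_sample / R_standard = 0.0112812 / 0.0112400 = 1.003665
δ13C = (1.003665 − 1) × 1000 = 3.665‰

3.67‰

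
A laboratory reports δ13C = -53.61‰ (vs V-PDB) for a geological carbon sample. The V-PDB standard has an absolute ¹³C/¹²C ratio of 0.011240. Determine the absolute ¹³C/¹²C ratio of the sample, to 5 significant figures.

0.010637

R_sample = R_standard × (δ13C/1000 + 1)
R_sample = 0.011240 × (-53.61/1000 + 1) = 0.011240 × 0.946390
R_sample = 0.0106374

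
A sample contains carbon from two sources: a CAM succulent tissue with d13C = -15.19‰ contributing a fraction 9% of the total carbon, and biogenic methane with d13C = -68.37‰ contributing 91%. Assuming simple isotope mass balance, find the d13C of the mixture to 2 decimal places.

-63.58‰

δ_mix = f_A·δ_A + f_B·δ_B
δ_mix = 0.09 × (-15.19) + 0.91 × (-68.37)
δ_mix = -1.367 + -62.217 = -63.584‰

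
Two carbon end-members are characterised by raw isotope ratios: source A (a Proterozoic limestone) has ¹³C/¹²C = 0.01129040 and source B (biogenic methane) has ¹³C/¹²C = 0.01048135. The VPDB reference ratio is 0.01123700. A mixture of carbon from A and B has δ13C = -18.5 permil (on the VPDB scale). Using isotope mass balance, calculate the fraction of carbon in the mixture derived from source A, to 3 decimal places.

0.677

δ_A = (0.01129040/0.01123700 − 1)×1000 = (1.004752 − 1)×1000 = 4.752 permil
δ_B = (0.01048135/0.01123700 − 1)×1000 = (0.932753 − 1)×1000 = -67.247 permil
f_A = (δ_mix − δ_B)/(δ_A − δ_B) = (-18.5 − (-67.247))/(4.752 − (-67.247))
f_A = 48.747 / 71.999 = 0.6770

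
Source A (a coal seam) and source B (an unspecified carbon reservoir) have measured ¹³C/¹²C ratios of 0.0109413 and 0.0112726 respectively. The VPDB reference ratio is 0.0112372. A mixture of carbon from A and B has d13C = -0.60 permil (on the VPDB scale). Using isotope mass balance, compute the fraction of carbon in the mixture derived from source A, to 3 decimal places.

δ_A = (0.0109413/0.0112372 − 1)×1000 = (0.973668 − 1)×1000 = -26.332 permil
δ_B = (0.0112726/0.0112372 − 1)×1000 = (1.003150 − 1)×1000 = 3.150 permil
f_A = (δ_mix − δ_B)/(δ_A − δ_B) = (-0.60 − (3.150))/(-26.332 − (3.150))
f_A = -3.750 / -29.482 = 0.1272

0.127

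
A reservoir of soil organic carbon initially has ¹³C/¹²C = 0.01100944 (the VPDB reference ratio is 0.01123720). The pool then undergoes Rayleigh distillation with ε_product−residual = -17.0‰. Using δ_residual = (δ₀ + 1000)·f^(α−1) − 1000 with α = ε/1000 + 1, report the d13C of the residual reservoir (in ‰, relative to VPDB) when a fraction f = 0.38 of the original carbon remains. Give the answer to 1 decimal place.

δ₀ = (0.01100944/0.01123720 − 1)×1000 = (0.979732 − 1)×1000 = -20.268‰
α − 1 = ε/1000 = -0.0170
f^(α−1) = 0.38^(-0.0170) = 1.016585
δ_res = (-20.268 + 1000) × 1.016585 − 1000 = 995.980 − 1000 = -4.02‰

-4.0‰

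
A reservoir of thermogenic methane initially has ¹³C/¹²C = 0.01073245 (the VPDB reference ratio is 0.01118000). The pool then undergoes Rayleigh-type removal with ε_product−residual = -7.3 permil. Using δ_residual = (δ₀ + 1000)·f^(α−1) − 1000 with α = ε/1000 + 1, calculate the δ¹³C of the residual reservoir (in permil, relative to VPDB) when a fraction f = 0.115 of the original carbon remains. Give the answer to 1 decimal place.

δ₀ = (0.01073245/0.01118000 − 1)×1000 = (0.959969 − 1)×1000 = -40.031 permil
α − 1 = ε/1000 = -0.0073
f^(α−1) = 0.115^(-0.0073) = 1.015914
δ_res = (-40.031 + 1000) × 1.015914 − 1000 = 975.246 − 1000 = -24.75 permil

-24.8 permil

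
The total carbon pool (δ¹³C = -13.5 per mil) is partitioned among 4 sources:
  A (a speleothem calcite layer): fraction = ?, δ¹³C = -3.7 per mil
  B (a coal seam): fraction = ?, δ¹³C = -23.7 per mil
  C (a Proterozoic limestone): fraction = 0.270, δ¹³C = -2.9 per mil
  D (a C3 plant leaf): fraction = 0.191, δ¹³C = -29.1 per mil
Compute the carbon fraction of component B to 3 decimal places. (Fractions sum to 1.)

0.258

Let f_B and f_A be the unknown fractions; fractions sum to 1 so f_B + f_A = 0.539.
Mass balance: Σ fᵢ·δᵢ = δ_bulk ⇒ f_B·(-23.7) + f_A·(-3.7) = -13.5 − (-6.341) = -7.159
Substitute f_A = 0.539 − f_B:
f_B·(-23.7 − -3.7) = -7.159 − 0.539×(-3.7) = -5.165
f_B = -5.165 / -20.0 = 0.2582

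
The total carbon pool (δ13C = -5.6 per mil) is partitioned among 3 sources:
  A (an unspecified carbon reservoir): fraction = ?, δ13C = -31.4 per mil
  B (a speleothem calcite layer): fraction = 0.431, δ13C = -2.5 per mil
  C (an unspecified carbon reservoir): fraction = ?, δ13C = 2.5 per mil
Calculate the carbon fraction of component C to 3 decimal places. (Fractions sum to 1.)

Let f_C and f_A be the unknown fractions; fractions sum to 1 so f_C + f_A = 0.569.
Mass balance: Σ fᵢ·δᵢ = δ_bulk ⇒ f_C·(2.5) + f_A·(-31.4) = -5.6 − (-1.077) = -4.522
Substitute f_A = 0.569 − f_C:
f_C·(2.5 − -31.4) = -4.522 − 0.569×(-31.4) = 13.344
f_C = 13.344 / 33.9 = 0.3936

0.394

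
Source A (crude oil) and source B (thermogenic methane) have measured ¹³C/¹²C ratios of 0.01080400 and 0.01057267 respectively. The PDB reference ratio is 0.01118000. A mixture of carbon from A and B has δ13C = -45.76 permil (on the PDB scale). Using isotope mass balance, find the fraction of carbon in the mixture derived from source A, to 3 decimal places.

δ_A = (0.01080400/0.01118000 − 1)×1000 = (0.966369 − 1)×1000 = -33.631 permil
δ_B = (0.01057267/0.01118000 − 1)×1000 = (0.945677 − 1)×1000 = -54.323 permil
f_A = (δ_mix − δ_B)/(δ_A − δ_B) = (-45.76 − (-54.323))/(-33.631 − (-54.323))
f_A = 8.563 / 20.691 = 0.4138

0.414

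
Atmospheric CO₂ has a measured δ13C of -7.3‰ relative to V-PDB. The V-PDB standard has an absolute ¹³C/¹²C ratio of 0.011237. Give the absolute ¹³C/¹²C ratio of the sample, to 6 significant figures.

0.0111550

R_sample = R_standard × (δ13C/1000 + 1)
R_sample = 0.011237 × (-7.3/1000 + 1) = 0.011237 × 0.992700
R_sample = 0.0111550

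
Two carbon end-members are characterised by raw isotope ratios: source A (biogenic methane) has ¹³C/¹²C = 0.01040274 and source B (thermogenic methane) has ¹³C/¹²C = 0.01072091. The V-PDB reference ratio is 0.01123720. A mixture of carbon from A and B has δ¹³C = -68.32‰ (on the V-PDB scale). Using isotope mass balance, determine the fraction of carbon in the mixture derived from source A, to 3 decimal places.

δ_A = (0.01040274/0.01123720 − 1)×1000 = (0.925741 − 1)×1000 = -74.259‰
δ_B = (0.01072091/0.01123720 − 1)×1000 = (0.954055 − 1)×1000 = -45.945‰
f_A = (δ_mix − δ_B)/(δ_A − δ_B) = (-68.32 − (-45.945))/(-74.259 − (-45.945))
f_A = -22.375 / -28.314 = 0.7903

0.790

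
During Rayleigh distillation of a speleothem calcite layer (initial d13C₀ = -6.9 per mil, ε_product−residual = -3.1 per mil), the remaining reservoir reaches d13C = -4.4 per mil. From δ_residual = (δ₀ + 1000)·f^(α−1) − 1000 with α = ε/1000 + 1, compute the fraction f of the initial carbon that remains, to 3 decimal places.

α − 1 = ε/1000 = -0.0031
(δ_res + 1000)/(δ₀ + 1000) = (-4.4 + 1000)/(-6.9 + 1000) = 995.6/993.1 = 1.002517
f = 1.002517^(1/-0.0031) = exp(ln(1.002517)/-0.0031) = exp(0.00251/-0.0031)
f = exp(-0.8110) = 0.4444

0.444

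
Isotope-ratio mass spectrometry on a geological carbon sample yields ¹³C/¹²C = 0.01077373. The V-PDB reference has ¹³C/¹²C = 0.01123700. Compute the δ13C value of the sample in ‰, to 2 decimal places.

-41.23‰

δ13C = (R_sample / R_standard − 1) × 1000
R_sample / R_standard = 0.01077373 / 0.01123700 = 0.958773
δ13C = (0.958773 − 1) × 1000 = -41.227‰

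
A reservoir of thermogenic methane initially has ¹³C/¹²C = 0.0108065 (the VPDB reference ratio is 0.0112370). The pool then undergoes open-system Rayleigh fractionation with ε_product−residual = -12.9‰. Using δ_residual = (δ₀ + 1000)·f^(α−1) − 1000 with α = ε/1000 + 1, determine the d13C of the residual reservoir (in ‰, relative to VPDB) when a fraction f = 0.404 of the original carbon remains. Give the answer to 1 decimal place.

δ₀ = (0.0108065/0.0112370 − 1)×1000 = (0.961689 − 1)×1000 = -38.311‰
α − 1 = ε/1000 = -0.0129
f^(α−1) = 0.404^(-0.0129) = 1.011760
δ_res = (-38.311 + 1000) × 1.011760 − 1000 = 972.999 − 1000 = -27.00‰

-27.0‰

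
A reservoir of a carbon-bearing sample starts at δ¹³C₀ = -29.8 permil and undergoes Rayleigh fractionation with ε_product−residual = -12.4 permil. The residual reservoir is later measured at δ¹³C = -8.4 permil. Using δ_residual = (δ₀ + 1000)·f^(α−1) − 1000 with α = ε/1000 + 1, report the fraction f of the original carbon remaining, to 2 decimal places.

α − 1 = ε/1000 = -0.0124
(δ_res + 1000)/(δ₀ + 1000) = (-8.4 + 1000)/(-29.8 + 1000) = 991.6/970.2 = 1.022057
f = 1.022057^(1/-0.0124) = exp(ln(1.022057)/-0.0124) = exp(0.02182/-0.0124)
f = exp(-1.7595) = 0.1721

0.17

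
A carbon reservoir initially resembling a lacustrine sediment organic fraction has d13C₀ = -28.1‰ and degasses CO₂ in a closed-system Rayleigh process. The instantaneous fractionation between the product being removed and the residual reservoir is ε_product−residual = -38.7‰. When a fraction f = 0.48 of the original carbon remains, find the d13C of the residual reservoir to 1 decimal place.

Rayleigh residual: δ_res = (δ₀ + 1000)·f^(α−1) − 1000
α = ε/1000 + 1 = 0.96130, so α − 1 = -0.03870
f^(α−1) = 0.48^(-0.03870) = 1.028812
δ_res = (-28.1 + 1000) × 1.028812 − 1000 = 999.902 − 1000 = -0.10‰

-0.1‰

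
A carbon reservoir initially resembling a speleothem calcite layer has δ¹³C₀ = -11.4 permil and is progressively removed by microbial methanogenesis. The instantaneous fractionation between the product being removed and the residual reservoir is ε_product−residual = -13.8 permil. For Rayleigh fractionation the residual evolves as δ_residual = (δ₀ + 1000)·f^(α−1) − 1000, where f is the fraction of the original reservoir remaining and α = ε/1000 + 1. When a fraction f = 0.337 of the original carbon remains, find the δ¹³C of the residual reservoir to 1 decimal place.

Rayleigh residual: δ_res = (δ₀ + 1000)·f^(α−1) − 1000
α = ε/1000 + 1 = 0.98620, so α − 1 = -0.01380
f^(α−1) = 0.337^(-0.01380) = 1.015123
δ_res = (-11.4 + 1000) × 1.015123 − 1000 = 1003.551 − 1000 = 3.55 permil

3.6 permil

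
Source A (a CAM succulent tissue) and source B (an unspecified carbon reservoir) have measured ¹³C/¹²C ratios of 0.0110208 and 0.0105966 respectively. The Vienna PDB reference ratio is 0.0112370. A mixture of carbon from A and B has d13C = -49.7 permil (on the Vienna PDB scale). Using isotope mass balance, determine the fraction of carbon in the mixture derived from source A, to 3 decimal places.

δ_A = (0.0110208/0.0112370 − 1)×1000 = (0.980760 − 1)×1000 = -19.240 permil
δ_B = (0.0105966/0.0112370 − 1)×1000 = (0.943010 − 1)×1000 = -56.990 permil
f_A = (δ_mix − δ_B)/(δ_A − δ_B) = (-49.7 − (-56.990))/(-19.240 − (-56.990))
f_A = 7.290 / 37.750 = 0.1931

0.193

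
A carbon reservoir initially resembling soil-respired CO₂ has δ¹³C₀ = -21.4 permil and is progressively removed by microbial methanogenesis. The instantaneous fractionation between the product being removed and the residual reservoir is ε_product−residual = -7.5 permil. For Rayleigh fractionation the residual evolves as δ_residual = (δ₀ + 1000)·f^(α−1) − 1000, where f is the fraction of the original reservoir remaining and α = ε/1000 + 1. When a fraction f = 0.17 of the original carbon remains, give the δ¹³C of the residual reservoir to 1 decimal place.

Rayleigh residual: δ_res = (δ₀ + 1000)·f^(α−1) − 1000
α = ε/1000 + 1 = 0.99250, so α − 1 = -0.00750
f^(α−1) = 0.17^(-0.00750) = 1.013378
δ_res = (-21.4 + 1000) × 1.013378 − 1000 = 991.692 − 1000 = -8.31 permil

-8.3 permil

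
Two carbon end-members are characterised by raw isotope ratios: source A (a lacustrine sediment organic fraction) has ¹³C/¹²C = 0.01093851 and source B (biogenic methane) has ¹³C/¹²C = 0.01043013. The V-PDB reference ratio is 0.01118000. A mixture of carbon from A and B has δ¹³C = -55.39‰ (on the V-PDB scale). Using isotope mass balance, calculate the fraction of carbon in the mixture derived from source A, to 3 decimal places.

δ_A = (0.01093851/0.01118000 − 1)×1000 = (0.978400 − 1)×1000 = -21.600‰
δ_B = (0.01043013/0.01118000 − 1)×1000 = (0.932928 − 1)×1000 = -67.072‰
f_A = (δ_mix − δ_B)/(δ_A − δ_B) = (-55.39 − (-67.072))/(-21.600 − (-67.072))
f_A = 11.682 / 45.472 = 0.2569

0.257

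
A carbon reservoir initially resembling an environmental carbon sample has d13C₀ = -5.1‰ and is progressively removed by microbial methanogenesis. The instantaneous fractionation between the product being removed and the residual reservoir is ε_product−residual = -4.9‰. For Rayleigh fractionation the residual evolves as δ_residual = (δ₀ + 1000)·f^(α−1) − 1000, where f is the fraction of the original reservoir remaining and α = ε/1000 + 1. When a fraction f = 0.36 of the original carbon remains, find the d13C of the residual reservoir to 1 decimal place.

Rayleigh residual: δ_res = (δ₀ + 1000)·f^(α−1) − 1000
α = ε/1000 + 1 = 0.99510, so α − 1 = -0.00490
f^(α−1) = 0.36^(-0.00490) = 1.005019
δ_res = (-5.1 + 1000) × 1.005019 − 1000 = 999.893 − 1000 = -0.11‰

-0.1‰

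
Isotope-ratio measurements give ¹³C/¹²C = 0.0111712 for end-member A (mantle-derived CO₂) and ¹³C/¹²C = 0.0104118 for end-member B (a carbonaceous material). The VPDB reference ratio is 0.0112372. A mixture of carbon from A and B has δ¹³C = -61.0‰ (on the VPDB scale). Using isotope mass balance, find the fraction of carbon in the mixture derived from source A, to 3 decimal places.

0.184

δ_A = (0.0111712/0.0112372 − 1)×1000 = (0.994127 − 1)×1000 = -5.873‰
δ_B = (0.0104118/0.0112372 − 1)×1000 = (0.926548 − 1)×1000 = -73.452‰
f_A = (δ_mix − δ_B)/(δ_A − δ_B) = (-61.0 − (-73.452))/(-5.873 − (-73.452))
f_A = 12.452 / 67.579 = 0.1843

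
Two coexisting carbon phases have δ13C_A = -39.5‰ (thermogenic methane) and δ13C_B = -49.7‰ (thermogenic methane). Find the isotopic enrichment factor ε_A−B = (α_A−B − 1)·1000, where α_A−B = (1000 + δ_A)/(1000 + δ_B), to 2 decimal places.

α_A−B = (1000 + -39.5) / (1000 + -49.7) = 960.5 / 950.3 = 1.010733
ε_A−B = (1.010733 − 1) × 1000 = 10.733‰
(The approximation ε ≈ δ_A − δ_B would give 10.2‰.)

10.73‰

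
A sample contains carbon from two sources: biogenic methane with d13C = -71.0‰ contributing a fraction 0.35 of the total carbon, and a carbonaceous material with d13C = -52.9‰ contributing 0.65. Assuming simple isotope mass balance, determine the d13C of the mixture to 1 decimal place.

δ_mix = f_A·δ_A + f_B·δ_B
δ_mix = 0.35 × (-71.0) + 0.65 × (-52.9)
δ_mix = -24.85 + -34.38 = -59.23‰

-59.2‰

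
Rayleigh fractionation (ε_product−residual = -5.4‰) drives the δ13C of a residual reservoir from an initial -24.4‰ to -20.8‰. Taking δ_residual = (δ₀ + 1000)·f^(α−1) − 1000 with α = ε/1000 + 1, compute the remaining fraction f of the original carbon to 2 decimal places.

α − 1 = ε/1000 = -0.0054
(δ_res + 1000)/(δ₀ + 1000) = (-20.8 + 1000)/(-24.4 + 1000) = 979.2/975.6 = 1.003690
f = 1.003690^(1/-0.0054) = exp(ln(1.003690)/-0.0054) = exp(0.00368/-0.0054)
f = exp(-0.6821) = 0.5056

0.51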